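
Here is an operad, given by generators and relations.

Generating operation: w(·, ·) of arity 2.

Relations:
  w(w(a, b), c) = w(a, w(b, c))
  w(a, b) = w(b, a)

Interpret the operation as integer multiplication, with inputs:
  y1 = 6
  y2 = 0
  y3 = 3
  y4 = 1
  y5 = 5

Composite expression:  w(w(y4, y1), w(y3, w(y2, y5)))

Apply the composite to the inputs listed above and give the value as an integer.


0

w(y4, y1) = 6
w(y2, y5) = 0
w(y3, w(y2, y5)) = 0
w(w(y4, y1), w(y3, w(y2, y5))) = 0


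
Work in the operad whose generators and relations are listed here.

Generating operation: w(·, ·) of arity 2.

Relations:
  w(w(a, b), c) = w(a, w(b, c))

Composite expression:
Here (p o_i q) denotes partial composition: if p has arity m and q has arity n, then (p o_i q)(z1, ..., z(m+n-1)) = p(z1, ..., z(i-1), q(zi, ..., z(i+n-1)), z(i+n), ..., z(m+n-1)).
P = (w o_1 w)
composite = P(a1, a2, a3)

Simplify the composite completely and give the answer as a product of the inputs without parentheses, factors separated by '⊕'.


a1 ⊕ a2 ⊕ a3

All parenthesizations of w agree; list the a-inputs left to right.
w(a1, a2) spells out as a1 ⊕ a2
w(w(a1, a2), a3) spells out as a1 ⊕ a2 ⊕ a3


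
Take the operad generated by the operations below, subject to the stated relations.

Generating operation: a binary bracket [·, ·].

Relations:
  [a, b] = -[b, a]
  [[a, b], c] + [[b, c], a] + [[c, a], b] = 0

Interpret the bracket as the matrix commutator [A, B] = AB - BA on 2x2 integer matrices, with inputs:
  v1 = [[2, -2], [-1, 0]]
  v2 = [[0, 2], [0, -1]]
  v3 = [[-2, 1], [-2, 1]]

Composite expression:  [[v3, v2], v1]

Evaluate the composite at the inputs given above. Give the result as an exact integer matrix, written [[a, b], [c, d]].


[v3, v2] = [[4, -7], [-2, -4]]
[[v3, v2], v1] = [[3, -2], [4, -3]]

[[3, -2], [4, -3]]


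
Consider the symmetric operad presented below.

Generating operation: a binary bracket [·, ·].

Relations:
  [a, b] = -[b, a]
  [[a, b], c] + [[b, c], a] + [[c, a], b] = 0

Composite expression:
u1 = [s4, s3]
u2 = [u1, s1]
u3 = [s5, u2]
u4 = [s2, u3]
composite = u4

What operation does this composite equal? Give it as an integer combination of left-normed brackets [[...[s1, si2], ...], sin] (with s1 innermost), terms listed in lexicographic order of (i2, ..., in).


[[[[s1, s3], s4], s5], s2] - [[[[s1, s4], s3], s5], s2]

A multilinear Lie element is pinned by s1-initial words (s1 innermost).
Composite bracket: [s2, [s5, [[s4, s3], s1]]]
Expanding via [a, b] = ab - ba: 16 signed words (2^4 = 16).
Keep just the words that open with s1:
  from s1s3s4s5s2, sign +1: term +[[[[s1, s3], s4], s5], s2]
  from s1s4s3s5s2, sign -1: term -[[[[s1, s4], s3], s5], s2]


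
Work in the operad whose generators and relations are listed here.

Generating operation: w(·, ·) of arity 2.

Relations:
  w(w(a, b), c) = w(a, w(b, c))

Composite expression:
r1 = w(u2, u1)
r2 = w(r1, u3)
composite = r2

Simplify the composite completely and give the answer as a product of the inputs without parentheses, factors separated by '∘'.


Every regrouping of w is equal, so read the u-inputs in written order.
w(u2, u1) spells out as u2 ∘ u1
w(w(u2, u1), u3) spells out as u2 ∘ u1 ∘ u3

u2 ∘ u1 ∘ u3


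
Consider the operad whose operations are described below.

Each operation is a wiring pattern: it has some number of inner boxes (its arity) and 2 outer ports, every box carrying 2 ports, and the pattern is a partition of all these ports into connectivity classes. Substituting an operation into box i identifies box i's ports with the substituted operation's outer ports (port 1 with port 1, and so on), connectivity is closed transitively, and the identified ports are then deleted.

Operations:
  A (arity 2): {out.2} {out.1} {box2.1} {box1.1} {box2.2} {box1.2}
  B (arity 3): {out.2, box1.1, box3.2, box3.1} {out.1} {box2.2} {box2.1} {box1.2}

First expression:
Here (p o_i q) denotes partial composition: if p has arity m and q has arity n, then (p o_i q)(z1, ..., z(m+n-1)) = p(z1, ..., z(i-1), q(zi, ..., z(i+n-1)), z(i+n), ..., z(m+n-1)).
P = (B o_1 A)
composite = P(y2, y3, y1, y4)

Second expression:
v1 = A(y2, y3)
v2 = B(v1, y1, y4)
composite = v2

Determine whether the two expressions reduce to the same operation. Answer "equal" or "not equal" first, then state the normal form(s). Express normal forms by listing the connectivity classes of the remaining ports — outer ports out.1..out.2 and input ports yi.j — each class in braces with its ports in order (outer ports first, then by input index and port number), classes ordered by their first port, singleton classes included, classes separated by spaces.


The first expression reduces to {out.1} {out.2, y4.1, y4.2} {y1.1} {y1.2} {y2.1} {y2.2} {y3.1} {y3.2}
The second expression reduces to {out.1} {out.2, y4.1, y4.2} {y1.1} {y1.2} {y2.1} {y2.2} {y3.1} {y3.2}
The normal forms match — equal.

equal — both sides give {out.1} {out.2, y4.1, y4.2} {y1.1} {y1.2} {y2.1} {y2.2} {y3.1} {y3.2}


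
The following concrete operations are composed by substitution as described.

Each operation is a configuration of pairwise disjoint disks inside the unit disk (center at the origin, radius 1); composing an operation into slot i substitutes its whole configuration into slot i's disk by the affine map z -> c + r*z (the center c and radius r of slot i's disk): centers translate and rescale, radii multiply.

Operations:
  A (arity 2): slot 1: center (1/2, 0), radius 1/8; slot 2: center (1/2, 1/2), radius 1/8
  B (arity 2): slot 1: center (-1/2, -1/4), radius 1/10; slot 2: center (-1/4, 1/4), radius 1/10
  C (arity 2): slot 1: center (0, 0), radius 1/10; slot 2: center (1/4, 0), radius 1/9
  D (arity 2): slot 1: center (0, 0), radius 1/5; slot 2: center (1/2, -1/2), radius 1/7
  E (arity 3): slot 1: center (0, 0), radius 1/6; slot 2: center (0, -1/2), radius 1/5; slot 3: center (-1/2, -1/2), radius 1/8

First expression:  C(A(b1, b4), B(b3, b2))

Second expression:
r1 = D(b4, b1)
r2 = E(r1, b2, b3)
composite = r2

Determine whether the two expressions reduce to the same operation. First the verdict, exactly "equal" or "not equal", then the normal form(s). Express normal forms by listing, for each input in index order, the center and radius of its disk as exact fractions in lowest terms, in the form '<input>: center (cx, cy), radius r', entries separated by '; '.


not equal: they reduce to b1: center (1/20, 0), radius 1/80; b2: center (2/9, 1/36), radius 1/90; b3: center (7/36, -1/36), radius 1/90; b4: center (1/20, 1/20), radius 1/80 and b1: center (1/12, -1/12), radius 1/42; b2: center (0, -1/2), radius 1/5; b3: center (-1/2, -1/2), radius 1/8; b4: center (0, 0), radius 1/30

The first expression reduces to b1: center (1/20, 0), radius 1/80; b2: center (2/9, 1/36), radius 1/90; b3: center (7/36, -1/36), radius 1/90; b4: center (1/20, 1/20), radius 1/80
The second expression reduces to b1: center (1/12, -1/12), radius 1/42; b2: center (0, -1/2), radius 1/5; b3: center (-1/2, -1/2), radius 1/8; b4: center (0, 0), radius 1/30
Different reductions; not equal.


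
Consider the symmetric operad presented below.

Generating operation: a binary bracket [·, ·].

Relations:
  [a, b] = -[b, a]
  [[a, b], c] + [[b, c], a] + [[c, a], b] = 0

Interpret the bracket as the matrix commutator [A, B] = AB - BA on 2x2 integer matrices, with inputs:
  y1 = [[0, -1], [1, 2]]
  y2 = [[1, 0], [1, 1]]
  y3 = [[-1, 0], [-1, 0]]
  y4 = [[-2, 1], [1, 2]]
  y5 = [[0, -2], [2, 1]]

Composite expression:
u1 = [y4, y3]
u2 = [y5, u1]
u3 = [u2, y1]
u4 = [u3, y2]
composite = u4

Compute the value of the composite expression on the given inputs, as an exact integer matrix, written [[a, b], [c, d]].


[[-26, 0], [28, 26]]

[y4, y3] = [[-1, 1], [-5, 1]]
[y5, [y4, y3]] = [[8, -5], [-9, -8]]
[[y5, [y4, y3]], y1] = [[-14, -26], [2, 14]]
[[[y5, [y4, y3]], y1], y2] = [[-26, 0], [28, 26]]


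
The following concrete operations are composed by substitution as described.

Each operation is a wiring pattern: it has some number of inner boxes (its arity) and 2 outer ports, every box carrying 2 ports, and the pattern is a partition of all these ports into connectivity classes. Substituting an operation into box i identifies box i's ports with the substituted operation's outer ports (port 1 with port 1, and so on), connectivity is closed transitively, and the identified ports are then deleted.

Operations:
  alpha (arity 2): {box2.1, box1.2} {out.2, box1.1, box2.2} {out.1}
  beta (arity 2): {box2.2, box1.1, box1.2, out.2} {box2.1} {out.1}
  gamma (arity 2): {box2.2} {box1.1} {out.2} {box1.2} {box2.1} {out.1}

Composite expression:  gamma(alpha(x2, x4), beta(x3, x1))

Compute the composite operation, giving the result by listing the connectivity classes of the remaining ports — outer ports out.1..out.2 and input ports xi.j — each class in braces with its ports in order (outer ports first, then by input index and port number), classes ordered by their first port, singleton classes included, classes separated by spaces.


{out.1} {out.2} {x1.1} {x1.2, x3.1, x3.2} {x2.1, x4.2} {x2.2, x4.1}


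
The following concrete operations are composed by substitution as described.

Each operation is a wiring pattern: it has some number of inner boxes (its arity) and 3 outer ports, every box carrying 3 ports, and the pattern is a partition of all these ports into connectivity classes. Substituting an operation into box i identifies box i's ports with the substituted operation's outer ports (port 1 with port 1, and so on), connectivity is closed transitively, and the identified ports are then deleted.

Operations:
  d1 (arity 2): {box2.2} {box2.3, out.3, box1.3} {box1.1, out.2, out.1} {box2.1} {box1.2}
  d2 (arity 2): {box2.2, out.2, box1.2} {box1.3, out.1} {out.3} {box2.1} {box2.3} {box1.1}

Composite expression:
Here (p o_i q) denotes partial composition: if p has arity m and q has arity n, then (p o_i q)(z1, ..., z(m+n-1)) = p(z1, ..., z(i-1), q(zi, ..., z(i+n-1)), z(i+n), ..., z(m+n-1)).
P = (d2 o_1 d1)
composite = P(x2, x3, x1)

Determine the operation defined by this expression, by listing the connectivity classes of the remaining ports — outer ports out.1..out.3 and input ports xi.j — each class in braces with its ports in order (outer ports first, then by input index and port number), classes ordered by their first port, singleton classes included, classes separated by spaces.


{out.1, x2.3, x3.3} {out.2, x1.2, x2.1} {out.3} {x1.1} {x1.3} {x2.2} {x3.1} {x3.2}

After gluing at d2, chains via deleted ports link the x-ports.
d1 over (x2, x3) gives {out.1, out.2, x2.1} {out.3, x2.3, x3.3} {x2.2} {x3.1} {x3.2}, out.j being that stage's outer ports
d2 over (x2, x3, x1) gives {out.1, x2.3, x3.3} {out.2, x1.2, x2.1} {out.3} {x1.1} {x1.3} {x2.2} {x3.1} {x3.2}, out.j being that stage's outer ports


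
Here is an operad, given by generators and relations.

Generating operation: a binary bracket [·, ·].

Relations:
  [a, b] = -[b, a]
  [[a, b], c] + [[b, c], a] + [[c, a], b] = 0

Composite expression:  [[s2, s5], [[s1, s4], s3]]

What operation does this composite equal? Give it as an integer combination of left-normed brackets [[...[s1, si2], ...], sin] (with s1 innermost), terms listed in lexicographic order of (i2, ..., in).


A multilinear Lie element is pinned by s1-initial words (s1 innermost).
Composite bracket: [[s2, s5], [[s1, s4], s3]]
Each bracket splits as ab - ba, giving 16 signed words (2^4 = 16).
Coefficients come from the s1-initial words:
  sign of s1s4s3s2s5 is -1, so it contributes -[[[[s1, s4], s3], s2], s5]
  sign of s1s4s3s5s2 is +1, so it contributes +[[[[s1, s4], s3], s5], s2]

-[[[[s1, s4], s3], s2], s5] + [[[[s1, s4], s3], s5], s2]


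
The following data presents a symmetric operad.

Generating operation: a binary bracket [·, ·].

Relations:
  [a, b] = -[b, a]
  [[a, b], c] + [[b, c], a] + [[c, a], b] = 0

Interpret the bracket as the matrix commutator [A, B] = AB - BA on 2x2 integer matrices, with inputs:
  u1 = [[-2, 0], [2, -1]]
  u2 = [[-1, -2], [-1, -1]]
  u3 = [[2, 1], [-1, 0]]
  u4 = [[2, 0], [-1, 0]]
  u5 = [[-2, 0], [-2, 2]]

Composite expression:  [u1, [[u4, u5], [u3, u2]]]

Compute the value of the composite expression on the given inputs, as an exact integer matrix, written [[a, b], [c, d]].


[[0, 0], [80, 0]]


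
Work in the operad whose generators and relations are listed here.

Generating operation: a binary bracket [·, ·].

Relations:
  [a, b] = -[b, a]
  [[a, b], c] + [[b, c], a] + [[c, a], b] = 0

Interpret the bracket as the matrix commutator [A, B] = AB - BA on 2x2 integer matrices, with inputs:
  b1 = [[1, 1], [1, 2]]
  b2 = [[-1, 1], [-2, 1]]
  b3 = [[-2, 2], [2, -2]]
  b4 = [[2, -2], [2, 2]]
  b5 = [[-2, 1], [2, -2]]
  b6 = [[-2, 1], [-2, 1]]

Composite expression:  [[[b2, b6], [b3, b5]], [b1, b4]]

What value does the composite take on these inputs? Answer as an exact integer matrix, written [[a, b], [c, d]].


[[-24, 32], [64, 24]]

[b2, b6] = [[0, 1], [2, 0]]
[b3, b5] = [[2, 0], [0, -2]]
[[b2, b6], [b3, b5]] = [[0, -4], [8, 0]]
[b1, b4] = [[4, 2], [2, -4]]
[[[b2, b6], [b3, b5]], [b1, b4]] = [[-24, 32], [64, 24]]


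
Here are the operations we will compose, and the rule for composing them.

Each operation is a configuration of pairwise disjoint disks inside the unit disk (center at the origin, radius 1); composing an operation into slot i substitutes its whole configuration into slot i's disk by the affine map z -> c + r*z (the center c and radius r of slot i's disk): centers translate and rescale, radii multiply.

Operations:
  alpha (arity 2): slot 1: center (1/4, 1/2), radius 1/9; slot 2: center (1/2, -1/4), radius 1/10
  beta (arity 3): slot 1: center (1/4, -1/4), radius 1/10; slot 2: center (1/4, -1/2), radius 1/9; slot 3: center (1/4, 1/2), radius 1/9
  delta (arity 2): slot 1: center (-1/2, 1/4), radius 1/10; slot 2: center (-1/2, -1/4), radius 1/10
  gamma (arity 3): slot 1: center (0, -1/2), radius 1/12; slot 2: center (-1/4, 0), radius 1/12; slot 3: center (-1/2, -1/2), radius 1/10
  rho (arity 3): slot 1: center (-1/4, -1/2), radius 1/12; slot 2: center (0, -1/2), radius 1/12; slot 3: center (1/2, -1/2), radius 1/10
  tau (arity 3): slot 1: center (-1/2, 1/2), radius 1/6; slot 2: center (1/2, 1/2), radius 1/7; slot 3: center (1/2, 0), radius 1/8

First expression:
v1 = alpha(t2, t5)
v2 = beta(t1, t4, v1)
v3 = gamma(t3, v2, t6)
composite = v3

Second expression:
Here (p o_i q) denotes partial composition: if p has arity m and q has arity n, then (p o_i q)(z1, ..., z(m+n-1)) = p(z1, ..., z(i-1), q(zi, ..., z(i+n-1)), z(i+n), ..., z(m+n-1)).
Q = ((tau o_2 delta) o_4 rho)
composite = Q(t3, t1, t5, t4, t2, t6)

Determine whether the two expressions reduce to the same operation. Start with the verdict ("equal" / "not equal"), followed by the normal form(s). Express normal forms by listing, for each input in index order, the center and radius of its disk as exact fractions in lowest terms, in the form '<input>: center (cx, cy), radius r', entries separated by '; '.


not equal; the first gives t1: center (-11/48, -1/48), radius 1/120; t2: center (-49/216, 5/108), radius 1/972; t3: center (0, -1/2), radius 1/12; t4: center (-11/48, -1/24), radius 1/108; t5: center (-97/432, 17/432), radius 1/1080; t6: center (-1/2, -1/2), radius 1/10 and the second t1: center (3/7, 15/28), radius 1/70; t2: center (1/2, -1/16), radius 1/96; t3: center (-1/2, 1/2), radius 1/6; t4: center (15/32, -1/16), radius 1/96; t5: center (3/7, 13/28), radius 1/70; t6: center (9/16, -1/16), radius 1/80

The first expression reduces to t1: center (-11/48, -1/48), radius 1/120; t2: center (-49/216, 5/108), radius 1/972; t3: center (0, -1/2), radius 1/12; t4: center (-11/48, -1/24), radius 1/108; t5: center (-97/432, 17/432), radius 1/1080; t6: center (-1/2, -1/2), radius 1/10
The second expression reduces to t1: center (3/7, 15/28), radius 1/70; t2: center (1/2, -1/16), radius 1/96; t3: center (-1/2, 1/2), radius 1/6; t4: center (15/32, -1/16), radius 1/96; t5: center (3/7, 13/28), radius 1/70; t6: center (9/16, -1/16), radius 1/80
Different reductions; not equal.


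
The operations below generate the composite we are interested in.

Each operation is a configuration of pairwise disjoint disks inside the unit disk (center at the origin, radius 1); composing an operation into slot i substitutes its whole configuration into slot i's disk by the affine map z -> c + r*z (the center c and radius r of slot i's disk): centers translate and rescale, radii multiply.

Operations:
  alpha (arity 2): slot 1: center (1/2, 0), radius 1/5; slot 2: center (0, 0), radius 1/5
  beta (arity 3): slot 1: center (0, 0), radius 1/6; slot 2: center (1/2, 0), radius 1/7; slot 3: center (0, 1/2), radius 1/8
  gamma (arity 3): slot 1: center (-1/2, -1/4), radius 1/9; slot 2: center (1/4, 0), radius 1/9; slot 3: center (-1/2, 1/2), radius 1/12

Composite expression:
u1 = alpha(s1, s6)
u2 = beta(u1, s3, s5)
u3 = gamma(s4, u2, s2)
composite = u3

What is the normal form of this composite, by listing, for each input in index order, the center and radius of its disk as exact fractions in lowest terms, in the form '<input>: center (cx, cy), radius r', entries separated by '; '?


s1: center (7/27, 0), radius 1/270; s2: center (-1/2, 1/2), radius 1/12; s3: center (11/36, 0), radius 1/63; s4: center (-1/2, -1/4), radius 1/9; s5: center (1/4, 1/18), radius 1/72; s6: center (1/4, 0), radius 1/270


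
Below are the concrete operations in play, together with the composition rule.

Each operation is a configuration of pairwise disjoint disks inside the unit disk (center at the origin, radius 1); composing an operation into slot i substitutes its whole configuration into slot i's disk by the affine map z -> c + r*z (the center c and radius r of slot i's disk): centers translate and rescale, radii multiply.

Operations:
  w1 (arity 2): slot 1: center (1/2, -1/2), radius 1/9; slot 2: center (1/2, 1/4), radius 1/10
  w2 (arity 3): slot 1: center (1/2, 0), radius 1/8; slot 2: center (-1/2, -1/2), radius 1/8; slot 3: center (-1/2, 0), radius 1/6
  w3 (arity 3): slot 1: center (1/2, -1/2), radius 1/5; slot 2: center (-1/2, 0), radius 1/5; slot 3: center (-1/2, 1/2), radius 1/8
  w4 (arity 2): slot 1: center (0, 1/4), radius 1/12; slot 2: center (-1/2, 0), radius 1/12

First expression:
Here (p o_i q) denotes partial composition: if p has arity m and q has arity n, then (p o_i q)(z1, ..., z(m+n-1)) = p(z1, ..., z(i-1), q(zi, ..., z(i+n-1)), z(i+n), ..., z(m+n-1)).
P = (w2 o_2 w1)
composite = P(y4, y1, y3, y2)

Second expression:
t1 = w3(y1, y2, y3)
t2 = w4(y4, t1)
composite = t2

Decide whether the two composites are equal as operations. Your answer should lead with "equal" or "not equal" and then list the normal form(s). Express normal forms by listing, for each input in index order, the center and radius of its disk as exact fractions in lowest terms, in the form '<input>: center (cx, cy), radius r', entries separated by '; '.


not equal: they reduce to y1: center (-7/16, -9/16), radius 1/72; y2: center (-1/2, 0), radius 1/6; y3: center (-7/16, -15/32), radius 1/80; y4: center (1/2, 0), radius 1/8 and y1: center (-11/24, -1/24), radius 1/60; y2: center (-13/24, 0), radius 1/60; y3: center (-13/24, 1/24), radius 1/96; y4: center (0, 1/4), radius 1/12

The first composite normalizes to y1: center (-7/16, -9/16), radius 1/72; y2: center (-1/2, 0), radius 1/6; y3: center (-7/16, -15/32), radius 1/80; y4: center (1/2, 0), radius 1/8
The second composite normalizes to y1: center (-11/24, -1/24), radius 1/60; y2: center (-13/24, 0), radius 1/60; y3: center (-13/24, 1/24), radius 1/96; y4: center (0, 1/4), radius 1/12
Different reductions; not equal.


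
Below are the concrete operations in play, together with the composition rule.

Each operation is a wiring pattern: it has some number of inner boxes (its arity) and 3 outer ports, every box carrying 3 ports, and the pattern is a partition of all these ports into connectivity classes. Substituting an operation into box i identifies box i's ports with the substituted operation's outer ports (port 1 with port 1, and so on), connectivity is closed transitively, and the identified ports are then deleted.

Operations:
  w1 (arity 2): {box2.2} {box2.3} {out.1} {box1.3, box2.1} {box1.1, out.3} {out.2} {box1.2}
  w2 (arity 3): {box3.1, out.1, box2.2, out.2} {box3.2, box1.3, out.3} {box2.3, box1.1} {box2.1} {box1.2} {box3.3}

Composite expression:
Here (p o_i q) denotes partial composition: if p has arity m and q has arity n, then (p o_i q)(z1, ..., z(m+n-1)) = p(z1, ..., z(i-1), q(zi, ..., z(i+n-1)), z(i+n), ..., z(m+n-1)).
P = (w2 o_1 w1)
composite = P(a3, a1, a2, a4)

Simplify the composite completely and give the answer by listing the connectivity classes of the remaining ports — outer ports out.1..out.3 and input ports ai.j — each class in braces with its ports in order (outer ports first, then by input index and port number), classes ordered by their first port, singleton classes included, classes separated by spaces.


{out.1, out.2, a2.2, a4.1} {out.3, a3.1, a4.2} {a1.1, a3.3} {a1.2} {a1.3} {a2.1} {a2.3} {a3.2} {a4.3}

Two ports join when wires chain via w2-identified ports.
the subtree at w1 composes to {out.1} {out.2} {out.3, a3.1} {a1.1, a3.3} {a1.2} {a1.3} {a3.2} on (a3, a1); out.j = own outer ports
the subtree at w2 composes to {out.1, out.2, a2.2, a4.1} {out.3, a3.1, a4.2} {a1.1, a3.3} {a1.2} {a1.3} {a2.1} {a2.3} {a3.2} {a4.3} on (a3, a1, a2, a4); out.j = own outer ports


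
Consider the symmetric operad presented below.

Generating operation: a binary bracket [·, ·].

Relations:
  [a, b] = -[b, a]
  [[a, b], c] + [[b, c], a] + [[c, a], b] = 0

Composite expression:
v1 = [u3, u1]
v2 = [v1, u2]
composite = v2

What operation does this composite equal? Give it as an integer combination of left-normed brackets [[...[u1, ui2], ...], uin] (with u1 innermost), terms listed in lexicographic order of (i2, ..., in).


Skip Jacobi rewriting: expand, keep u1-initial words, read off terms.
Composite bracket: [[u3, u1], u2]
Full expansion: 4 signed words from ab - ba (2^2 = 4).
Coefficients come from the u1-initial words:
  sign of u1u3u2 is -1, so it contributes -[[u1, u3], u2]

-[[u1, u3], u2]


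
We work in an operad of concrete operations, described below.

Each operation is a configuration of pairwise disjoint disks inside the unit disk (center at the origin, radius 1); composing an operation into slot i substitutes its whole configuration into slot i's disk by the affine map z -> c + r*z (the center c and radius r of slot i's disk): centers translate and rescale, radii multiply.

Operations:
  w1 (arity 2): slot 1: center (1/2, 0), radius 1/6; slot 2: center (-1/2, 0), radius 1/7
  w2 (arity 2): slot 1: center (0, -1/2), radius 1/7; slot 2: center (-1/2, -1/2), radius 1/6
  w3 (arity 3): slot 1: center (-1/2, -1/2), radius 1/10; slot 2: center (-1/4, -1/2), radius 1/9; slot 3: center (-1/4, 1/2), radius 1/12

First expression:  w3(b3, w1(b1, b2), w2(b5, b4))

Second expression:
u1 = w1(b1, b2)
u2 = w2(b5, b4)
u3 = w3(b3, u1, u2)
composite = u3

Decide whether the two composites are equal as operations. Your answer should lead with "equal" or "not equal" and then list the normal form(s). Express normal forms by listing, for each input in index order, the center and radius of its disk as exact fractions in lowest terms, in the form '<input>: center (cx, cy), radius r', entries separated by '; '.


equal: each reduces to b1: center (-7/36, -1/2), radius 1/54; b2: center (-11/36, -1/2), radius 1/63; b3: center (-1/2, -1/2), radius 1/10; b4: center (-7/24, 11/24), radius 1/72; b5: center (-1/4, 11/24), radius 1/84

In normal form, the first expression is b1: center (-7/36, -1/2), radius 1/54; b2: center (-11/36, -1/2), radius 1/63; b3: center (-1/2, -1/2), radius 1/10; b4: center (-7/24, 11/24), radius 1/72; b5: center (-1/4, 11/24), radius 1/84
In normal form, the second expression is b1: center (-7/36, -1/2), radius 1/54; b2: center (-11/36, -1/2), radius 1/63; b3: center (-1/2, -1/2), radius 1/10; b4: center (-7/24, 11/24), radius 1/72; b5: center (-1/4, 11/24), radius 1/84
The normal forms match — equal.


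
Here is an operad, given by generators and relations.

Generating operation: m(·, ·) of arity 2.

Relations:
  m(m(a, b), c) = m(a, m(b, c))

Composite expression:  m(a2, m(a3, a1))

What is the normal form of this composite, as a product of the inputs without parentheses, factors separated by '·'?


a2 · a3 · a1


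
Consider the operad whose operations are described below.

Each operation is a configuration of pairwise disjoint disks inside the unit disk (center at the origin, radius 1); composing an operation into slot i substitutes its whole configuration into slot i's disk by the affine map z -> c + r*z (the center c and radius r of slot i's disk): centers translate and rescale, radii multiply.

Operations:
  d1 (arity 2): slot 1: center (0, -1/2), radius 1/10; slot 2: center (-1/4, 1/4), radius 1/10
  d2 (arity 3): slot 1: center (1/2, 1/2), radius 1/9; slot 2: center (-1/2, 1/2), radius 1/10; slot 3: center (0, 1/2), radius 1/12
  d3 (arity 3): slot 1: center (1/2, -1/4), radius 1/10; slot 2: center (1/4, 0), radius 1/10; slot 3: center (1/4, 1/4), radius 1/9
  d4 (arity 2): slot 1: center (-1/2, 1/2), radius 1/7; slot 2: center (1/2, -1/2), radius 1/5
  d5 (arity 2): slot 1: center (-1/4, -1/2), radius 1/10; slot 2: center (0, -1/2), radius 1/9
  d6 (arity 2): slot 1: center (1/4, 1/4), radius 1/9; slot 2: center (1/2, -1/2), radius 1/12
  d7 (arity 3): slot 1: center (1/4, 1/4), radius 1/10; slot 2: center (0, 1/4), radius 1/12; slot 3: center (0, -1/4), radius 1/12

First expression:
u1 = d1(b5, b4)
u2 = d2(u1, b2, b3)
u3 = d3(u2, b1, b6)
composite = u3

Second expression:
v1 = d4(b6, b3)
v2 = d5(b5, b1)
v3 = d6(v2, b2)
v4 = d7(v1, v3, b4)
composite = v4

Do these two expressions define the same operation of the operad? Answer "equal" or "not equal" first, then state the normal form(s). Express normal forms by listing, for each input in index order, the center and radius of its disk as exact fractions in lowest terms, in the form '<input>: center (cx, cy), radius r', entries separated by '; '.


Reducing the first expression gives b1: center (1/4, 0), radius 1/10; b2: center (9/20, -1/5), radius 1/100; b3: center (1/2, -1/5), radius 1/120; b4: center (197/360, -71/360), radius 1/900; b5: center (11/20, -37/180), radius 1/900; b6: center (1/4, 1/4), radius 1/9
Reducing the second expression gives b1: center (1/48, 115/432), radius 1/972; b2: center (1/24, 5/24), radius 1/144; b3: center (3/10, 1/5), radius 1/50; b4: center (0, -1/4), radius 1/12; b5: center (1/54, 115/432), radius 1/1080; b6: center (1/5, 3/10), radius 1/70
Different reductions; not equal.

not equal — first b1: center (1/4, 0), radius 1/10; b2: center (9/20, -1/5), radius 1/100; b3: center (1/2, -1/5), radius 1/120; b4: center (197/360, -71/360), radius 1/900; b5: center (11/20, -37/180), radius 1/900; b6: center (1/4, 1/4), radius 1/9, second b1: center (1/48, 115/432), radius 1/972; b2: center (1/24, 5/24), radius 1/144; b3: center (3/10, 1/5), radius 1/50; b4: center (0, -1/4), radius 1/12; b5: center (1/54, 115/432), radius 1/1080; b6: center (1/5, 3/10), radius 1/70


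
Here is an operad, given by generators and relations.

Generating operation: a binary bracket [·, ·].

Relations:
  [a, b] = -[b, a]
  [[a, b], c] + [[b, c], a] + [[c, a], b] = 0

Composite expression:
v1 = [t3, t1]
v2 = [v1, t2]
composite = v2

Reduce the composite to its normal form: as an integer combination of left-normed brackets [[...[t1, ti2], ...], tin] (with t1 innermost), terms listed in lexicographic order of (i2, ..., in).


-[[t1, t3], t2]

In the tensor algebra, words opening t1 carry the t1-anchored form.
Composite bracket: [[t3, t1], t2]
Each bracket splits as ab - ba, giving 4 signed words (2^2 = 4).
Keep just the words that open with t1:
  from t1t3t2, sign -1: term -[[t1, t3], t2]


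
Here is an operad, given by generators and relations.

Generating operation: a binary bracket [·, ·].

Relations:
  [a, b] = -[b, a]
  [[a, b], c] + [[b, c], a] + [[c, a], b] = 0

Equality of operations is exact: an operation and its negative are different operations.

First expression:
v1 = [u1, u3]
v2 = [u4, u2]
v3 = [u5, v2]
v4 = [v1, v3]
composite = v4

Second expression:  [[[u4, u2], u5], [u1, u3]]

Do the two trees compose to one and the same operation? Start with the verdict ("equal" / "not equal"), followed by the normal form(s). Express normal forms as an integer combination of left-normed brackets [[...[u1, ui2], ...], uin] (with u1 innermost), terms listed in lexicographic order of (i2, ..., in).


Normal form of the first expression: [[[[u1, u3], u2], u4], u5] - [[[[u1, u3], u4], u2], u5] - [[[[u1, u3], u5], u2], u4] + [[[[u1, u3], u5], u4], u2]
Normal form of the second expression: [[[[u1, u3], u2], u4], u5] - [[[[u1, u3], u4], u2], u5] - [[[[u1, u3], u5], u2], u4] + [[[[u1, u3], u5], u4], u2]
Both agree, so they are equal.

equal — both sides give [[[[u1, u3], u2], u4], u5] - [[[[u1, u3], u4], u2], u5] - [[[[u1, u3], u5], u2], u4] + [[[[u1, u3], u5], u4], u2]


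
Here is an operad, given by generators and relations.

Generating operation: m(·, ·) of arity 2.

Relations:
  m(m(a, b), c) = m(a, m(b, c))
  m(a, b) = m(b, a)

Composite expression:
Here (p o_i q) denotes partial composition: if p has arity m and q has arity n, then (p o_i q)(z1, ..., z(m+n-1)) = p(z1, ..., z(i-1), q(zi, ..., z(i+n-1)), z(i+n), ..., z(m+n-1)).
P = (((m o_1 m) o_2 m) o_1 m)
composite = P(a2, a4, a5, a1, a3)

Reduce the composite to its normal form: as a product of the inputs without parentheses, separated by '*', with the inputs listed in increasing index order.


a1 * a2 * a3 * a4 * a5

With m associative and commutative, the a-input set is all that matters.
m(a2, a4) linearizes to a2 * a4
m(a5, a1) linearizes to a5 * a1
m(m(a2, a4), m(a5, a1)) linearizes to a2 * a4 * a5 * a1
m(m(m(a2, a4), m(a5, a1)), a3) linearizes to a2 * a4 * a5 * a1 * a3
sorting the factors by input index: a1 * a2 * a3 * a4 * a5


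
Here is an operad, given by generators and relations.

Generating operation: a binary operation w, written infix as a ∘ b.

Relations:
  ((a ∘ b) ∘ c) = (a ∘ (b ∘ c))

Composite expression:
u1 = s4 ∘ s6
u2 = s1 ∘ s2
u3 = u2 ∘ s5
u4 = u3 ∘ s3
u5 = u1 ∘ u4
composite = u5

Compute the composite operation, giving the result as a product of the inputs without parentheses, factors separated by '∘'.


The w-tree's shape is irrelevant; the s-reading-order decides.
(s4 ∘ s6) flattens to s4 ∘ s6
(s1 ∘ s2) flattens to s1 ∘ s2
((s1 ∘ s2) ∘ s5) flattens to s1 ∘ s2 ∘ s5
(((s1 ∘ s2) ∘ s5) ∘ s3) flattens to s1 ∘ s2 ∘ s5 ∘ s3
((s4 ∘ s6) ∘ (((s1 ∘ s2) ∘ s5) ∘ s3)) flattens to s4 ∘ s6 ∘ s1 ∘ s2 ∘ s5 ∘ s3

s4 ∘ s6 ∘ s1 ∘ s2 ∘ s5 ∘ s3


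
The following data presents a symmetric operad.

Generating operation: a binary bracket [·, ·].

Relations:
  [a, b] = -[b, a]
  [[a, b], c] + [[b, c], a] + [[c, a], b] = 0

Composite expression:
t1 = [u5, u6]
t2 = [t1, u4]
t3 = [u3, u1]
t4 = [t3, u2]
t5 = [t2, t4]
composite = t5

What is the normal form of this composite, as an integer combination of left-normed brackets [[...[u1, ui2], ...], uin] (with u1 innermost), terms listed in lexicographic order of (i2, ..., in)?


Left-normed coefficients sit on the u1-initial expansion words.
Composite bracket: [[[u5, u6], u4], [[u3, u1], u2]]
Expanding via [a, b] = ab - ba: 32 signed words (2^5 = 32).
Keep just the words that open with u1:
  u1u3u2u4u5u6 appears with sign -1, giving the term -[[[[[u1, u3], u2], u4], u5], u6]
  u1u3u2u4u6u5 appears with sign +1, giving the term +[[[[[u1, u3], u2], u4], u6], u5]
  u1u3u2u5u6u4 appears with sign +1, giving the term +[[[[[u1, u3], u2], u5], u6], u4]
  u1u3u2u6u5u4 appears with sign -1, giving the term -[[[[[u1, u3], u2], u6], u5], u4]

-[[[[[u1, u3], u2], u4], u5], u6] + [[[[[u1, u3], u2], u4], u6], u5] + [[[[[u1, u3], u2], u5], u6], u4] - [[[[[u1, u3], u2], u6], u5], u4]


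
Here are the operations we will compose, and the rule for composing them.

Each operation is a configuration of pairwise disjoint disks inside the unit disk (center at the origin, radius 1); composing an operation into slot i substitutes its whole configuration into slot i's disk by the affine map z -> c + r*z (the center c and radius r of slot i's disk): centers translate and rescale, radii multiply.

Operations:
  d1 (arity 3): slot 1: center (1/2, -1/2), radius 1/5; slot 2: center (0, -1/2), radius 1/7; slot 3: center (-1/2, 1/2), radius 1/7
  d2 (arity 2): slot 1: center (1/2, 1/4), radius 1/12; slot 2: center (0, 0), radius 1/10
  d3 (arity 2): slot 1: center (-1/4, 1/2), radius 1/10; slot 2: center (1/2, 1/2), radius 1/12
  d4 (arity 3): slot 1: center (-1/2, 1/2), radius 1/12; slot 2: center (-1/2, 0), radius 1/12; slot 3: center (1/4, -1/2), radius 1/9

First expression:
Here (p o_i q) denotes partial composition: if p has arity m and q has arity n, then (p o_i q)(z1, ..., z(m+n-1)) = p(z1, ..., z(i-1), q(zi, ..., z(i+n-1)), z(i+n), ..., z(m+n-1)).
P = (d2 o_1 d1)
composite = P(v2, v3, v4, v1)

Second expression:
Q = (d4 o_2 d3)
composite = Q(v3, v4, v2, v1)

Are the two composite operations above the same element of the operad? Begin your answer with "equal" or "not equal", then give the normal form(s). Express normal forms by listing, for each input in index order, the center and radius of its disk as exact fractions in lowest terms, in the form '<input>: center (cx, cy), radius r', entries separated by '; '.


The first expression reduces to v1: center (0, 0), radius 1/10; v2: center (13/24, 5/24), radius 1/60; v3: center (1/2, 5/24), radius 1/84; v4: center (11/24, 7/24), radius 1/84
The second expression reduces to v1: center (1/4, -1/2), radius 1/9; v2: center (-11/24, 1/24), radius 1/144; v3: center (-1/2, 1/2), radius 1/12; v4: center (-25/48, 1/24), radius 1/120
No match — not equal.

not equal — first v1: center (0, 0), radius 1/10; v2: center (13/24, 5/24), radius 1/60; v3: center (1/2, 5/24), radius 1/84; v4: center (11/24, 7/24), radius 1/84, second v1: center (1/4, -1/2), radius 1/9; v2: center (-11/24, 1/24), radius 1/144; v3: center (-1/2, 1/2), radius 1/12; v4: center (-25/48, 1/24), radius 1/120


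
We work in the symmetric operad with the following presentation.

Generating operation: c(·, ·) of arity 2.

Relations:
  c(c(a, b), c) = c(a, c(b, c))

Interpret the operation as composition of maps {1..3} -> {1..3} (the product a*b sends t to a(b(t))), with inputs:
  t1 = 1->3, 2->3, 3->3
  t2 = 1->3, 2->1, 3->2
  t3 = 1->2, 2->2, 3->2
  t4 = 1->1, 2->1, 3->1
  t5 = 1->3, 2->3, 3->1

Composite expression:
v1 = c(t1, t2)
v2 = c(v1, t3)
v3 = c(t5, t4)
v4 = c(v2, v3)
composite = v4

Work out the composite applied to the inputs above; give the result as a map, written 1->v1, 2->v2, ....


c(t1, t2) = 1->3, 2->3, 3->3
c(c(t1, t2), t3) = 1->3, 2->3, 3->3
c(t5, t4) = 1->3, 2->3, 3->3
c(c(c(t1, t2), t3), c(t5, t4)) = 1->3, 2->3, 3->3

1->3, 2->3, 3->3


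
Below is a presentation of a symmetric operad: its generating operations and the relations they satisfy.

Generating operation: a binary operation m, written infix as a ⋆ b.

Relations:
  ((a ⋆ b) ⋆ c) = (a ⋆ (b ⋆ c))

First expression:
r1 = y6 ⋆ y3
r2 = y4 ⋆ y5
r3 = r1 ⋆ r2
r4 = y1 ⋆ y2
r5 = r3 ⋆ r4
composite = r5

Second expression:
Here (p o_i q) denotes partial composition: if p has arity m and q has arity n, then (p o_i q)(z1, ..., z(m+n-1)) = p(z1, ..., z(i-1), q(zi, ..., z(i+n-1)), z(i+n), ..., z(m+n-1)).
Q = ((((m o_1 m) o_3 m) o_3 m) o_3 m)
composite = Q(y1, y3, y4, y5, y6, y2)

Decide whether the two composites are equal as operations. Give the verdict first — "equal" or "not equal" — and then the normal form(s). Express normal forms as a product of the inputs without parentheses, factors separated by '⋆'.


The first expression reduces to y6 ⋆ y3 ⋆ y4 ⋆ y5 ⋆ y1 ⋆ y2
The second expression reduces to y1 ⋆ y3 ⋆ y4 ⋆ y5 ⋆ y6 ⋆ y2
The normal forms differ: not equal.

not equal: they reduce to y6 ⋆ y3 ⋆ y4 ⋆ y5 ⋆ y1 ⋆ y2 and y1 ⋆ y3 ⋆ y4 ⋆ y5 ⋆ y6 ⋆ y2


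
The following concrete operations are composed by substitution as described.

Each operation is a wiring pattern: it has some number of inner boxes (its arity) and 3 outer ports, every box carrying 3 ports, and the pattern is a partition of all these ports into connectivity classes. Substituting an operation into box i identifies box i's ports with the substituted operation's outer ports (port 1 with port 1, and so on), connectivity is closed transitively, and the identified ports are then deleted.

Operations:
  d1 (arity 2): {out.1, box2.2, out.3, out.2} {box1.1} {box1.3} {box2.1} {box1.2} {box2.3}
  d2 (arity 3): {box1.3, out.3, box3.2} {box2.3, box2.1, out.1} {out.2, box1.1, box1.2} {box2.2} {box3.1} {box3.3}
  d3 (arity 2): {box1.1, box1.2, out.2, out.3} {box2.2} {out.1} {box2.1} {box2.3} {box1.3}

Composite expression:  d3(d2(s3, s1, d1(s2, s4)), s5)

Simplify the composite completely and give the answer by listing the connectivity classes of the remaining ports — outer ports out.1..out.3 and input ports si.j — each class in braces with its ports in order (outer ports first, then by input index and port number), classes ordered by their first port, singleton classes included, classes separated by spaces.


{out.1} {out.2, out.3, s1.1, s1.3, s3.1, s3.2} {s1.2} {s2.1} {s2.2} {s2.3} {s3.3, s4.2} {s4.1} {s4.3} {s5.1} {s5.2} {s5.3}

After gluing at d3, chains via deleted ports link the s-ports.
d1 over (s2, s4) gives {out.1, out.2, out.3, s4.2} {s2.1} {s2.2} {s2.3} {s4.1} {s4.3}, out.j being that stage's outer ports
d2 over (s3, s1, s2, s4) gives {out.1, s1.1, s1.3} {out.2, s3.1, s3.2} {out.3, s3.3, s4.2} {s1.2} {s2.1} {s2.2} {s2.3} {s4.1} {s4.3}, out.j being that stage's outer ports
d3 over (s3, s1, s2, s4, s5) gives {out.1} {out.2, out.3, s1.1, s1.3, s3.1, s3.2} {s1.2} {s2.1} {s2.2} {s2.3} {s3.3, s4.2} {s4.1} {s4.3} {s5.1} {s5.2} {s5.3}, out.j being that stage's outer ports


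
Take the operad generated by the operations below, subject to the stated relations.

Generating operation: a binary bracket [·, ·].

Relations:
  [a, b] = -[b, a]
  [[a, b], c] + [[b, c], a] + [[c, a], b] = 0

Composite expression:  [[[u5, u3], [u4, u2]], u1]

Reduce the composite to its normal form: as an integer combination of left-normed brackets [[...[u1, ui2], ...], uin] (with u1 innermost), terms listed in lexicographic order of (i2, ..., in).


[[[[u1, u2], u4], u3], u5] - [[[[u1, u2], u4], u5], u3] - [[[[u1, u3], u5], u2], u4] + [[[[u1, u3], u5], u4], u2] - [[[[u1, u4], u2], u3], u5] + [[[[u1, u4], u2], u5], u3] + [[[[u1, u5], u3], u2], u4] - [[[[u1, u5], u3], u4], u2]

Skip Jacobi rewriting: expand, keep u1-initial words, read off terms.
Composite bracket: [[[u5, u3], [u4, u2]], u1]
The bracket unfolds into 16 signed words via [a, b] = ab - ba (2^4 = 16).
Coefficients come from the u1-initial words:
  from u1u2u4u3u5, sign +1: term +[[[[u1, u2], u4], u3], u5]
  from u1u2u4u5u3, sign -1: term -[[[[u1, u2], u4], u5], u3]
  from u1u3u5u2u4, sign -1: term -[[[[u1, u3], u5], u2], u4]
  from u1u3u5u4u2, sign +1: term +[[[[u1, u3], u5], u4], u2]
  from u1u4u2u3u5, sign -1: term -[[[[u1, u4], u2], u3], u5]
  from u1u4u2u5u3, sign +1: term +[[[[u1, u4], u2], u5], u3]
  from u1u5u3u2u4, sign +1: term +[[[[u1, u5], u3], u2], u4]
  from u1u5u3u4u2, sign -1: term -[[[[u1, u5], u3], u4], u2]


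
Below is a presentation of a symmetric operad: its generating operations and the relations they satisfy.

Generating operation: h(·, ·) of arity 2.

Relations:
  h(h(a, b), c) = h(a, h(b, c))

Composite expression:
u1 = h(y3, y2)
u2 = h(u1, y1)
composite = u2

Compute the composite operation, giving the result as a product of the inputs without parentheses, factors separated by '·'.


Every regrouping of h is equal, so read the y-inputs in written order.
h(y3, y2) linearizes to y3 · y2
h(h(y3, y2), y1) linearizes to y3 · y2 · y1

y3 · y2 · y1


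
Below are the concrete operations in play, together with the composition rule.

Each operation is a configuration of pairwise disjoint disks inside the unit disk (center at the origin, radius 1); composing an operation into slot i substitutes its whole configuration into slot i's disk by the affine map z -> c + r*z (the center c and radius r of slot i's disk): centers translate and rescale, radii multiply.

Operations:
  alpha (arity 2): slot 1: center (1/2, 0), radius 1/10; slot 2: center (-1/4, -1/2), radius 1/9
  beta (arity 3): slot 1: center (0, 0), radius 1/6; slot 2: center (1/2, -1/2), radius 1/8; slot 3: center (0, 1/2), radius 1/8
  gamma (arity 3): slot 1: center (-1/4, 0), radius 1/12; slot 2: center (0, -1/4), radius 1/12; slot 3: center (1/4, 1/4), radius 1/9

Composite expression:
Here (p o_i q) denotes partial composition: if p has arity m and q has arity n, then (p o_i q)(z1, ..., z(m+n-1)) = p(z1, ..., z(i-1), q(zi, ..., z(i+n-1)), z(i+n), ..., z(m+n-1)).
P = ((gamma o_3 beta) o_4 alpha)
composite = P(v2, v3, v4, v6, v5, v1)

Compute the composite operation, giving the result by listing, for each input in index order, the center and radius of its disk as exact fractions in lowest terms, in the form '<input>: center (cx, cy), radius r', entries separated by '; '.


v1: center (1/4, 11/36), radius 1/72; v2: center (-1/4, 0), radius 1/12; v3: center (0, -1/4), radius 1/12; v4: center (1/4, 1/4), radius 1/54; v5: center (29/96, 3/16), radius 1/648; v6: center (5/16, 7/36), radius 1/720

Only the slot chain above each v matters under gamma; compose those maps.
input v2: applying the 1 nested substitution gives center (-1/4, 0), radius 1/12
input v3: applying the 1 nested substitution gives center (0, -1/4), radius 1/12
input v4: applying the 2 nested substitutions gives center (1/4, 1/4), radius 1/54
input v6: applying the 3 nested substitutions gives center (5/16, 7/36), radius 1/720
input v5: applying the 3 nested substitutions gives center (29/96, 3/16), radius 1/648
input v1: applying the 2 nested substitutions gives center (1/4, 11/36), radius 1/72
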